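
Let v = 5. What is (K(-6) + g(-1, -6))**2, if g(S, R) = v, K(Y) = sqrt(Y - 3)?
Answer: 16 + 30*I ≈ 16.0 + 30.0*I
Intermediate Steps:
K(Y) = sqrt(-3 + Y)
g(S, R) = 5
(K(-6) + g(-1, -6))**2 = (sqrt(-3 - 6) + 5)**2 = (sqrt(-9) + 5)**2 = (3*I + 5)**2 = (5 + 3*I)**2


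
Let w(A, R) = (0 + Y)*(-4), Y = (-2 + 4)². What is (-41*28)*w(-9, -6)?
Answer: 18368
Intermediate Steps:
Y = 4 (Y = 2² = 4)
w(A, R) = -16 (w(A, R) = (0 + 4)*(-4) = 4*(-4) = -16)
(-41*28)*w(-9, -6) = -41*28*(-16) = -1148*(-16) = 18368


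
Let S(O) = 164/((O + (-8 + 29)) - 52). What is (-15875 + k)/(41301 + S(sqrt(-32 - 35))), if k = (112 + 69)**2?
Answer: 179212570196/438278578039 + 692326*I*sqrt(67)/438278578039 ≈ 0.4089 + 1.293e-5*I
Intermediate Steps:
k = 32761 (k = 181**2 = 32761)
S(O) = 164/(-31 + O) (S(O) = 164/((O + 21) - 52) = 164/((21 + O) - 52) = 164/(-31 + O))
(-15875 + k)/(41301 + S(sqrt(-32 - 35))) = (-15875 + 32761)/(41301 + 164/(-31 + sqrt(-32 - 35))) = 16886/(41301 + 164/(-31 + sqrt(-67))) = 16886/(41301 + 164/(-31 + I*sqrt(67)))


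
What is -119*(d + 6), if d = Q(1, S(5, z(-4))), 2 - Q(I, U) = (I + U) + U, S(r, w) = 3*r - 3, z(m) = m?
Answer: 2023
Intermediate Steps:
S(r, w) = -3 + 3*r
Q(I, U) = 2 - I - 2*U (Q(I, U) = 2 - ((I + U) + U) = 2 - (I + 2*U) = 2 + (-I - 2*U) = 2 - I - 2*U)
d = -23 (d = 2 - 1*1 - 2*(-3 + 3*5) = 2 - 1 - 2*(-3 + 15) = 2 - 1 - 2*12 = 2 - 1 - 24 = -23)
-119*(d + 6) = -119*(-23 + 6) = -119*(-17) = 2023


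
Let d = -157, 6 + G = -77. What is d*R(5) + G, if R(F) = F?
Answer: -868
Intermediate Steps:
G = -83 (G = -6 - 77 = -83)
d*R(5) + G = -157*5 - 83 = -785 - 83 = -868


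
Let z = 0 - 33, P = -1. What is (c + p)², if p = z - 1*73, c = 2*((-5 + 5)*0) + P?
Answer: 11449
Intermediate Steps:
z = -33
c = -1 (c = 2*((-5 + 5)*0) - 1 = 2*(0*0) - 1 = 2*0 - 1 = 0 - 1 = -1)
p = -106 (p = -33 - 1*73 = -33 - 73 = -106)
(c + p)² = (-1 - 106)² = (-107)² = 11449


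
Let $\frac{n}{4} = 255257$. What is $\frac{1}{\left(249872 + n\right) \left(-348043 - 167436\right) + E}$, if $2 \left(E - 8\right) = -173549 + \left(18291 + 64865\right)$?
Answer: $- \frac{2}{1310244612577} \approx -1.5264 \cdot 10^{-12}$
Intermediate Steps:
$n = 1021028$ ($n = 4 \cdot 255257 = 1021028$)
$E = - \frac{90377}{2}$ ($E = 8 + \frac{-173549 + \left(18291 + 64865\right)}{2} = 8 + \frac{-173549 + 83156}{2} = 8 + \frac{1}{2} \left(-90393\right) = 8 - \frac{90393}{2} = - \frac{90377}{2} \approx -45189.0$)
$\frac{1}{\left(249872 + n\right) \left(-348043 - 167436\right) + E} = \frac{1}{\left(249872 + 1021028\right) \left(-348043 - 167436\right) - \frac{90377}{2}} = \frac{1}{1270900 \left(-515479\right) - \frac{90377}{2}} = \frac{1}{-655122261100 - \frac{90377}{2}} = \frac{1}{- \frac{1310244612577}{2}} = - \frac{2}{1310244612577}$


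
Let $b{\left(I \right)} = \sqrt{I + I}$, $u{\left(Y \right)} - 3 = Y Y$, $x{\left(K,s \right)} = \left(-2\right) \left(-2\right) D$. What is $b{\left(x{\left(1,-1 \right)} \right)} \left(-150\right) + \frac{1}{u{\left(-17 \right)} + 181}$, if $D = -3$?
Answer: $\frac{1}{473} - 300 i \sqrt{6} \approx 0.0021142 - 734.85 i$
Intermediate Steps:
$x{\left(K,s \right)} = -12$ ($x{\left(K,s \right)} = \left(-2\right) \left(-2\right) \left(-3\right) = 4 \left(-3\right) = -12$)
$u{\left(Y \right)} = 3 + Y^{2}$ ($u{\left(Y \right)} = 3 + Y Y = 3 + Y^{2}$)
$b{\left(I \right)} = \sqrt{2} \sqrt{I}$ ($b{\left(I \right)} = \sqrt{2 I} = \sqrt{2} \sqrt{I}$)
$b{\left(x{\left(1,-1 \right)} \right)} \left(-150\right) + \frac{1}{u{\left(-17 \right)} + 181} = \sqrt{2} \sqrt{-12} \left(-150\right) + \frac{1}{\left(3 + \left(-17\right)^{2}\right) + 181} = \sqrt{2} \cdot 2 i \sqrt{3} \left(-150\right) + \frac{1}{\left(3 + 289\right) + 181} = 2 i \sqrt{6} \left(-150\right) + \frac{1}{292 + 181} = - 300 i \sqrt{6} + \frac{1}{473} = \frac{1}{473} - 300 i \sqrt{6}$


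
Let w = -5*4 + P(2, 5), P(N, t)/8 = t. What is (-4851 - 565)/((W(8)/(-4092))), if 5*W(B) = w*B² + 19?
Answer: 36937120/433 ≈ 85305.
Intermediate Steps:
P(N, t) = 8*t
w = 20 (w = -5*4 + 8*5 = -20 + 40 = 20)
W(B) = 19/5 + 4*B² (W(B) = (20*B² + 19)/5 = (19 + 20*B²)/5 = 19/5 + 4*B²)
(-4851 - 565)/((W(8)/(-4092))) = (-4851 - 565)/(((19/5 + 4*8²)/(-4092))) = -5416*(-4092/(19/5 + 4*64)) = -5416*(-4092/(19/5 + 256)) = -5416/((1299/5)*(-1/4092)) = -5416/(-433/6820) = -5416*(-6820/433) = 36937120/433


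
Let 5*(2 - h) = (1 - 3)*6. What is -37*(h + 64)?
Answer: -12654/5 ≈ -2530.8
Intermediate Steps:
h = 22/5 (h = 2 - (1 - 3)*6/5 = 2 - (-2)*6/5 = 2 - ⅕*(-12) = 2 + 12/5 = 22/5 ≈ 4.4000)
-37*(h + 64) = -37*(22/5 + 64) = -37*342/5 = -12654/5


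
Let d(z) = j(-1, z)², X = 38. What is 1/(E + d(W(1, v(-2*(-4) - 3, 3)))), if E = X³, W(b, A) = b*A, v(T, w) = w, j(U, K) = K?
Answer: 1/54881 ≈ 1.8221e-5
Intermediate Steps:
W(b, A) = A*b
E = 54872 (E = 38³ = 54872)
d(z) = z²
1/(E + d(W(1, v(-2*(-4) - 3, 3)))) = 1/(54872 + (3*1)²) = 1/(54872 + 3²) = 1/(54872 + 9) = 1/54881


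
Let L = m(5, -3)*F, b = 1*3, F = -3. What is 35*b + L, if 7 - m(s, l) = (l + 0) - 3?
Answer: 66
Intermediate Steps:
b = 3
m(s, l) = 10 - l (m(s, l) = 7 - ((l + 0) - 3) = 7 - (l - 3) = 7 - (-3 + l) = 7 + (3 - l) = 10 - l)
L = -39 (L = (10 - 1*(-3))*(-3) = (10 + 3)*(-3) = 13*(-3) = -39)
35*b + L = 35*3 - 39 = 105 - 39 = 66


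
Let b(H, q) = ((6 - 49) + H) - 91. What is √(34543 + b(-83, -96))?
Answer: 3*√3814 ≈ 185.27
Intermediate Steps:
b(H, q) = -134 + H (b(H, q) = (-43 + H) - 91 = -134 + H)
√(34543 + b(-83, -96)) = √(34543 + (-134 - 83)) = √(34543 - 217) = √34326 = 3*√3814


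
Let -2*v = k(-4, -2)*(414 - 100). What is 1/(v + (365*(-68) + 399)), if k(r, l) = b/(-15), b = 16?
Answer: -15/363803 ≈ -4.1231e-5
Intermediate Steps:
k(r, l) = -16/15 (k(r, l) = 16/(-15) = 16*(-1/15) = -16/15)
v = 2512/15 (v = -(-8)*(414 - 100)/15 = -(-8)*314/15 = -½*(-5024/15) = 2512/15 ≈ 167.47)
1/(v + (365*(-68) + 399)) = 1/(2512/15 + (365*(-68) + 399)) = 1/(2512/15 + (-24820 + 399)) = 1/(2512/15 - 24421) = 1/(-363803/15) = -15/363803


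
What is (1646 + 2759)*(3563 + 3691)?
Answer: 31953870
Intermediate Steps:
(1646 + 2759)*(3563 + 3691) = 4405*7254 = 31953870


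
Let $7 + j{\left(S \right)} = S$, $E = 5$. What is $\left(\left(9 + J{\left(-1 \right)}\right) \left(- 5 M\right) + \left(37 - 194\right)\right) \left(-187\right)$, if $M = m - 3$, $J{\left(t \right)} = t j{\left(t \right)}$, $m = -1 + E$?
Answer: $45254$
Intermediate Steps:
$j{\left(S \right)} = -7 + S$
$m = 4$ ($m = -1 + 5 = 4$)
$J{\left(t \right)} = t \left(-7 + t\right)$
$M = 1$ ($M = 4 - 3 = 1$)
$\left(\left(9 + J{\left(-1 \right)}\right) \left(- 5 M\right) + \left(37 - 194\right)\right) \left(-187\right) = \left(\left(9 - \left(-7 - 1\right)\right) \left(\left(-5\right) 1\right) + \left(37 - 194\right)\right) \left(-187\right) = \left(\left(9 - -8\right) \left(-5\right) + \left(37 - 194\right)\right) \left(-187\right) = \left(\left(9 + 8\right) \left(-5\right) - 157\right) \left(-187\right) = \left(17 \left(-5\right) - 157\right) \left(-187\right) = \left(-85 - 157\right) \left(-187\right) = \left(-242\right) \left(-187\right) = 45254$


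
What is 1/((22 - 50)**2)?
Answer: 1/784 ≈ 0.0012755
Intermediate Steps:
1/((22 - 50)**2) = 1/((-28)**2) = 1/784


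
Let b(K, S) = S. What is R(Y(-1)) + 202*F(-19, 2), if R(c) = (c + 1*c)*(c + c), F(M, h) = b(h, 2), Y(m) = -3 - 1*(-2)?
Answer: 408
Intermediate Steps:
Y(m) = -1 (Y(m) = -3 + 2 = -1)
F(M, h) = 2
R(c) = 4*c**2 (R(c) = (c + c)*(2*c) = (2*c)*(2*c) = 4*c**2)
R(Y(-1)) + 202*F(-19, 2) = 4*(-1)**2 + 202*2 = 4*1 + 404 = 4 + 404 = 408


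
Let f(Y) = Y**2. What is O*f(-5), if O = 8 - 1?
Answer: 175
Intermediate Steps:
O = 7
O*f(-5) = 7*(-5)**2 = 7*25 = 175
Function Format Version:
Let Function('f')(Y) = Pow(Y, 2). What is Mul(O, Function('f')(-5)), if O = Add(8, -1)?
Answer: 175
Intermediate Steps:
O = 7
Mul(O, Function('f')(-5)) = Mul(7, Pow(-5, 2)) = Mul(7, 25) = 175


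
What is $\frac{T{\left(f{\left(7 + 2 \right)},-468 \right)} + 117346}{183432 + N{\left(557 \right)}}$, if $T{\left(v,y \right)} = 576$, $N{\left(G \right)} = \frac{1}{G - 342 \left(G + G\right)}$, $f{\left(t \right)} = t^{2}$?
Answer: $\frac{6408740626}{9969031313} \approx 0.64287$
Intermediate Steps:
$N{\left(G \right)} = - \frac{1}{683 G}$ ($N{\left(G \right)} = \frac{1}{G - 342 \cdot 2 G} = \frac{1}{G - 684 G} = \frac{1}{\left(-683\right) G} = - \frac{1}{683 G}$)
$\frac{T{\left(f{\left(7 + 2 \right)},-468 \right)} + 117346}{183432 + N{\left(557 \right)}} = \frac{576 + 117346}{183432 - \frac{1}{683 \cdot 557}} = \frac{117922}{183432 - \frac{1}{380431}} = \frac{117922}{\frac{69783219191}{380431}} = 117922 \cdot \frac{380431}{69783219191} = \frac{6408740626}{9969031313}$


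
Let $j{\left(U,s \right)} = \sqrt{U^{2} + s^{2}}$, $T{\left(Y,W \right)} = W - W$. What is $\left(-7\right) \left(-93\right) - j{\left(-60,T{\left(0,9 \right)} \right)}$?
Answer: $591$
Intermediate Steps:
$T{\left(Y,W \right)} = 0$
$\left(-7\right) \left(-93\right) - j{\left(-60,T{\left(0,9 \right)} \right)} = \left(-7\right) \left(-93\right) - \sqrt{\left(-60\right)^{2} + 0^{2}} = 651 - \sqrt{3600 + 0} = 651 - \sqrt{3600} = 651 - 60 = 591$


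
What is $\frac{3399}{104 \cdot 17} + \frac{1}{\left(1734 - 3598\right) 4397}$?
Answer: $\frac{1741139339}{905658884} \approx 1.9225$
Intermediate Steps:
$\frac{3399}{104 \cdot 17} + \frac{1}{\left(1734 - 3598\right) 4397} = \frac{3399}{1768} + \frac{1}{-1864} \cdot \frac{1}{4397} = 3399 \cdot \frac{1}{1768} - \frac{1}{8196008} = \frac{3399}{1768} - \frac{1}{8196008} = \frac{1741139339}{905658884}$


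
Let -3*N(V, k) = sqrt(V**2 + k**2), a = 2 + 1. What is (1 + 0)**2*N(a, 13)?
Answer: -sqrt(178)/3 ≈ -4.4472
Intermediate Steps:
a = 3
N(V, k) = -sqrt(V**2 + k**2)/3
(1 + 0)**2*N(a, 13) = (1 + 0)**2*(-sqrt(3**2 + 13**2)/3) = 1**2*(-sqrt(9 + 169)/3) = 1*(-sqrt(178)/3) = -sqrt(178)/3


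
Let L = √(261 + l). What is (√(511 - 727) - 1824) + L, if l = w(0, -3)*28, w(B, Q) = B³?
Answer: -1824 + 3*√29 + 6*I*√6 ≈ -1807.8 + 14.697*I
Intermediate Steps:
l = 0 (l = 0³*28 = 0*28 = 0)
L = 3*√29 (L = √(261 + 0) = √261 = 3*√29 ≈ 16.155)
(√(511 - 727) - 1824) + L = (√(511 - 727) - 1824) + 3*√29 = (√(-216) - 1824) + 3*√29 = (6*I*√6 - 1824) + 3*√29 = (-1824 + 6*I*√6) + 3*√29 = -1824 + 3*√29 + 6*I*√6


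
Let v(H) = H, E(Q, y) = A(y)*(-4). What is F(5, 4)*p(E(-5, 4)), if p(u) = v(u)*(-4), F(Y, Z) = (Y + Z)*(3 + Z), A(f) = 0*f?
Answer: 0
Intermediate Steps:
A(f) = 0
E(Q, y) = 0 (E(Q, y) = 0*(-4) = 0)
F(Y, Z) = (3 + Z)*(Y + Z)
p(u) = -4*u (p(u) = u*(-4) = -4*u)
F(5, 4)*p(E(-5, 4)) = (4**2 + 3*5 + 3*4 + 5*4)*(-4*0) = (16 + 15 + 12 + 20)*0 = 63*0 = 0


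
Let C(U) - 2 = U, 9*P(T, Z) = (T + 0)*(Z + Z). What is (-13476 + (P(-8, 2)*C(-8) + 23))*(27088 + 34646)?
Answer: -829190510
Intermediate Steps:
P(T, Z) = 2*T*Z/9 (P(T, Z) = ((T + 0)*(Z + Z))/9 = (T*(2*Z))/9 = (2*T*Z)/9 = 2*T*Z/9)
C(U) = 2 + U
(-13476 + (P(-8, 2)*C(-8) + 23))*(27088 + 34646) = (-13476 + (((2/9)*(-8)*2)*(2 - 8) + 23))*(27088 + 34646) = (-13476 + (-32/9*(-6) + 23))*61734 = (-13476 + (64/3 + 23))*61734 = (-13476 + 133/3)*61734 = -40295/3*61734 = -829190510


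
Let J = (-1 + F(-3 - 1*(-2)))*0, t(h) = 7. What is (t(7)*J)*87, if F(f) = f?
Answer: 0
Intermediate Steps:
J = 0 (J = (-1 + (-3 - 1*(-2)))*0 = (-1 + (-3 + 2))*0 = (-1 - 1)*0 = -2*0 = 0)
(t(7)*J)*87 = (7*0)*87 = 0*87 = 0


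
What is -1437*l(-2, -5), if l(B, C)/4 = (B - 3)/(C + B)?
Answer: -28740/7 ≈ -4105.7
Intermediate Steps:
l(B, C) = 4*(-3 + B)/(B + C) (l(B, C) = 4*((B - 3)/(C + B)) = 4*((-3 + B)/(B + C)) = 4*(-3 + B)/(B + C))
-1437*l(-2, -5) = -5748*(-3 - 2)/(-2 - 5) = -5748*(-5)/(-7) = -5748*(-1)*(-5)/7 = -1437*20/7 = -28740/7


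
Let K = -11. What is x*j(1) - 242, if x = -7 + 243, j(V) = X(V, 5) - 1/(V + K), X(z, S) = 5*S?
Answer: 28408/5 ≈ 5681.6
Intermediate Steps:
j(V) = 25 - 1/(-11 + V) (j(V) = 5*5 - 1/(V - 11) = 25 - 1/(-11 + V))
x = 236
x*j(1) - 242 = 236*((-276 + 25*1)/(-11 + 1)) - 242 = 236*((-276 + 25)/(-10)) - 242 = 236*(-⅒*(-251)) - 242 = 236*(251/10) - 242 = 29618/5 - 242 = 28408/5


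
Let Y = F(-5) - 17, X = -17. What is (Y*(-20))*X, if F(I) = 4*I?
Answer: -12580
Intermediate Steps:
Y = -37 (Y = 4*(-5) - 17 = -20 - 17 = -37)
(Y*(-20))*X = -37*(-20)*(-17) = 740*(-17) = -12580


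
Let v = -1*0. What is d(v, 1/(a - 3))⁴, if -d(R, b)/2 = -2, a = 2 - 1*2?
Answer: 256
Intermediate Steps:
a = 0 (a = 2 - 2 = 0)
v = 0
d(R, b) = 4 (d(R, b) = -2*(-2) = 4)
d(v, 1/(a - 3))⁴ = 4⁴ = 256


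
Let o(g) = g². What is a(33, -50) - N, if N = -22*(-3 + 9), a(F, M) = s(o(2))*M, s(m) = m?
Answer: -68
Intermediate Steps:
a(F, M) = 4*M (a(F, M) = 2²*M = 4*M)
N = -132 (N = -22*6 = -132)
a(33, -50) - N = 4*(-50) - 1*(-132) = -200 + 132 = -68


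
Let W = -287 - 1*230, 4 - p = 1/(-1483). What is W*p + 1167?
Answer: -1336700/1483 ≈ -901.35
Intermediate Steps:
p = 5933/1483 (p = 4 - 1/(-1483) = 4 - 1*(-1/1483) = 4 + 1/1483 = 5933/1483 ≈ 4.0007)
W = -517 (W = -287 - 230 = -517)
W*p + 1167 = -517*5933/1483 + 1167 = -3067361/1483 + 1167 = -1336700/1483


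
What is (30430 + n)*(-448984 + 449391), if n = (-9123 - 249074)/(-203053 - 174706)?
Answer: 4678654078769/377759 ≈ 1.2385e+7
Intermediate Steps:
n = 258197/377759 (n = -258197/(-377759) = -258197*(-1/377759) = 258197/377759 ≈ 0.68350)
(30430 + n)*(-448984 + 449391) = (30430 + 258197/377759)*(-448984 + 449391) = (11495464567/377759)*407 = 4678654078769/377759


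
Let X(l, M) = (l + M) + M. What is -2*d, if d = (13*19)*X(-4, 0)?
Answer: 1976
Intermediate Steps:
X(l, M) = l + 2*M (X(l, M) = (M + l) + M = l + 2*M)
d = -988 (d = (13*19)*(-4 + 2*0) = 247*(-4 + 0) = 247*(-4) = -988)
-2*d = -2*(-988) = 1976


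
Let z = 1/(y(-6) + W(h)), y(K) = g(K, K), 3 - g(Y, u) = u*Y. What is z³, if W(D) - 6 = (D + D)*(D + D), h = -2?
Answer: -1/1331 ≈ -0.00075131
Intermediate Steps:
g(Y, u) = 3 - Y*u (g(Y, u) = 3 - u*Y = 3 - Y*u)
W(D) = 6 + 4*D² (W(D) = 6 + (D + D)*(D + D) = 6 + (2*D)*(2*D) = 6 + 4*D²)
y(K) = 3 - K² (y(K) = 3 - K*K = 3 - K²)
z = -1/11 (z = 1/((3 - 1*(-6)²) + (6 + 4*(-2)²)) = 1/((3 - 1*36) + (6 + 4*4)) = 1/((3 - 36) + (6 + 16)) = 1/(-33 + 22) = 1/(-11) = -1/11 ≈ -0.090909)
z³ = (-1/11)³ = -1/1331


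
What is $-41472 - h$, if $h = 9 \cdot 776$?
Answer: $-48456$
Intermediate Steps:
$h = 6984$
$-41472 - h = -41472 - 6984 = -48456$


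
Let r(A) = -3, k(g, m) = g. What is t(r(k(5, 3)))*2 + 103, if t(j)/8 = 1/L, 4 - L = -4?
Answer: 105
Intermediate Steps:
L = 8 (L = 4 - 1*(-4) = 4 + 4 = 8)
t(j) = 1 (t(j) = 8/8 = 8*(1/8) = 1)
t(r(k(5, 3)))*2 + 103 = 1*2 + 103 = 2 + 103 = 105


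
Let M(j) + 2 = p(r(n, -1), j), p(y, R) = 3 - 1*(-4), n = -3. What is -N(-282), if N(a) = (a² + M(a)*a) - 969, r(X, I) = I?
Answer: -77145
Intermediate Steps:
p(y, R) = 7 (p(y, R) = 3 + 4 = 7)
M(j) = 5 (M(j) = -2 + 7 = 5)
N(a) = -969 + a² + 5*a (N(a) = (a² + 5*a) - 969 = -969 + a² + 5*a)
-N(-282) = -(-969 + (-282)² + 5*(-282)) = -(-969 + 79524 - 1410) = -1*77145 = -77145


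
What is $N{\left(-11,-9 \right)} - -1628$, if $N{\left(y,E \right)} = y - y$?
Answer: $1628$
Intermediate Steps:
$N{\left(y,E \right)} = 0$
$N{\left(-11,-9 \right)} - -1628 = 0 - -1628 = 0 + 1628 = 1628$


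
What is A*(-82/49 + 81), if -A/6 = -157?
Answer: 3661554/49 ≈ 74726.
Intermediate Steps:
A = 942 (A = -6*(-157) = 942)
A*(-82/49 + 81) = 942*(-82/49 + 81) = 942*(3887/49) = 3661554/49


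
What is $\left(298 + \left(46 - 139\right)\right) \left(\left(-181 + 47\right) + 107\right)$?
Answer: $-5535$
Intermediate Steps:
$\left(298 + \left(46 - 139\right)\right) \left(\left(-181 + 47\right) + 107\right) = \left(298 + \left(46 - 139\right)\right) \left(-134 + 107\right) = \left(298 - 93\right) \left(-27\right) = 205 \left(-27\right) = -5535$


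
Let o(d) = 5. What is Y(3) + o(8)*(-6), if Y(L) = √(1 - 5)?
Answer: -30 + 2*I ≈ -30.0 + 2.0*I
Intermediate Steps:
Y(L) = 2*I (Y(L) = √(-4) = 2*I)
Y(3) + o(8)*(-6) = 2*I + 5*(-6) = 2*I - 30 = -30 + 2*I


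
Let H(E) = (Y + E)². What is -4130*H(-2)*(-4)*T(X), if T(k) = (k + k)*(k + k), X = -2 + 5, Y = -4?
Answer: 21409920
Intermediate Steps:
H(E) = (-4 + E)²
X = 3
T(k) = 4*k² (T(k) = (2*k)*(2*k) = 4*k²)
-4130*H(-2)*(-4)*T(X) = -4130*(-4 - 2)²*(-4)*4*3² = -4130*(-6)²*(-4)*4*9 = -4130*36*(-4)*36 = -(-594720)*36 = -4130*(-5184) = 21409920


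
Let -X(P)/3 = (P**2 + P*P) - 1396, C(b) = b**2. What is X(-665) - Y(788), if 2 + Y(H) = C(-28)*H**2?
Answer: -489469256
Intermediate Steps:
Y(H) = -2 + 784*H**2 (Y(H) = -2 + (-28)**2*H**2 = -2 + 784*H**2)
X(P) = 4188 - 6*P**2 (X(P) = -3*((P**2 + P*P) - 1396) = -3*((P**2 + P**2) - 1396) = -3*(2*P**2 - 1396) = -3*(-1396 + 2*P**2) = 4188 - 6*P**2)
X(-665) - Y(788) = (4188 - 6*(-665)**2) - (-2 + 784*788**2) = (4188 - 6*442225) - (-2 + 784*620944) = (4188 - 2653350) - (-2 + 486820096) = -2649162 - 1*486820094 = -2649162 - 486820094 = -489469256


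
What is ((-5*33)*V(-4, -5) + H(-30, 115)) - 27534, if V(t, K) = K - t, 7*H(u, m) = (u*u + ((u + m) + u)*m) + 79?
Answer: -184279/7 ≈ -26326.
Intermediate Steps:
H(u, m) = 79/7 + u²/7 + m*(m + 2*u)/7 (H(u, m) = ((u*u + ((u + m) + u)*m) + 79)/7 = ((u² + ((m + u) + u)*m) + 79)/7 = ((u² + (m + 2*u)*m) + 79)/7 = ((u² + m*(m + 2*u)) + 79)/7 = (79 + u² + m*(m + 2*u))/7 = 79/7 + u²/7 + m*(m + 2*u)/7)
((-5*33)*V(-4, -5) + H(-30, 115)) - 27534 = ((-5*33)*(-5 - 1*(-4)) + (79/7 + (⅐)*115² + (⅐)*(-30)² + (2/7)*115*(-30))) - 27534 = (-165*(-5 + 4) + (79/7 + (⅐)*13225 + (⅐)*900 - 6900/7)) - 27534 = (-165*(-1) + (79/7 + 13225/7 + 900/7 - 6900/7)) - 27534 = (165 + 7304/7) - 27534 = 8459/7 - 27534 = -184279/7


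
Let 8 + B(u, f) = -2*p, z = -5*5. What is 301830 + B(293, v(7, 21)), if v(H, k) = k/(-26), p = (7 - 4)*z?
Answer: 301972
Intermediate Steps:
z = -25
p = -75 (p = (7 - 4)*(-25) = 3*(-25) = -75)
v(H, k) = -k/26 (v(H, k) = k*(-1/26) = -k/26)
B(u, f) = 142 (B(u, f) = -8 - 2*(-75) = -8 + 150 = 142)
301830 + B(293, v(7, 21)) = 301830 + 142 = 301972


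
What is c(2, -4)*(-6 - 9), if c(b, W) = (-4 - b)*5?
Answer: 450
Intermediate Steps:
c(b, W) = -20 - 5*b
c(2, -4)*(-6 - 9) = (-20 - 5*2)*(-6 - 9) = (-20 - 10)*(-15) = -30*(-15) = 450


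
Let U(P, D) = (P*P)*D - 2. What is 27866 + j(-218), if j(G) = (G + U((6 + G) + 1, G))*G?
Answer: 2115891830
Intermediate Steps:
U(P, D) = -2 + D*P² (U(P, D) = P²*D - 2 = D*P² - 2 = -2 + D*P²)
j(G) = G*(-2 + G + G*(7 + G)²) (j(G) = (G + (-2 + G*((6 + G) + 1)²))*G = (G + (-2 + G*(7 + G)²))*G = (-2 + G + G*(7 + G)²)*G = G*(-2 + G + G*(7 + G)²))
27866 + j(-218) = 27866 - 218*(-2 - 218 - 218*(7 - 218)²) = 27866 - 218*(-2 - 218 - 218*(-211)²) = 27866 - 218*(-2 - 218 - 218*44521) = 27866 - 218*(-2 - 218 - 9705578) = 27866 - 218*(-9705798) = 27866 + 2115863964 = 2115891830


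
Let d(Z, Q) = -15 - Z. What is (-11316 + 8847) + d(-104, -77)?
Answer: -2380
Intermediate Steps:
(-11316 + 8847) + d(-104, -77) = (-11316 + 8847) + (-15 - 1*(-104)) = -2469 + (-15 + 104) = -2469 + 89 = -2380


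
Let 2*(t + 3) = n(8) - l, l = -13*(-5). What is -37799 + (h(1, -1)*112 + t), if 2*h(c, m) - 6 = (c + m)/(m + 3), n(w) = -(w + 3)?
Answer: -37504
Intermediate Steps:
n(w) = -3 - w (n(w) = -(3 + w) = -3 - w)
l = 65
t = -41 (t = -3 + ((-3 - 1*8) - 1*65)/2 = -3 + ((-3 - 8) - 65)/2 = -3 + (-11 - 65)/2 = -3 + (1/2)*(-76) = -3 - 38 = -41)
h(c, m) = 3 + (c + m)/(2*(3 + m)) (h(c, m) = 3 + ((c + m)/(m + 3))/2 = 3 + ((c + m)/(3 + m))/2 = 3 + (c + m)/(2*(3 + m)))
-37799 + (h(1, -1)*112 + t) = -37799 + (((18 + 1 + 7*(-1))/(2*(3 - 1)))*112 - 41) = -37799 + (((1/2)*(18 + 1 - 7)/2)*112 - 41) = -37799 + (((1/2)*(1/2)*12)*112 - 41) = -37799 + (3*112 - 41) = -37799 + (336 - 41) = -37799 + 295 = -37504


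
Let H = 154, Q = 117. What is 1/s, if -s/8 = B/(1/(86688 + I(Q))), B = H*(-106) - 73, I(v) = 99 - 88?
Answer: 1/11372828024 ≈ 8.7929e-11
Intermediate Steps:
I(v) = 11
B = -16397 (B = 154*(-106) - 73 = -16324 - 73 = -16397)
s = 11372828024 (s = -(-131176)/(1/(86688 + 11)) = -(-131176)/(1/86699) = -(-131176)/1/86699 = -(-131176)*86699 = -8*(-1421603503) = 11372828024)
1/s = 1/11372828024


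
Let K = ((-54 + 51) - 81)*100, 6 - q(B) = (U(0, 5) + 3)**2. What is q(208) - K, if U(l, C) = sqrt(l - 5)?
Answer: 8402 - 6*I*sqrt(5) ≈ 8402.0 - 13.416*I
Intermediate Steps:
U(l, C) = sqrt(-5 + l)
q(B) = 6 - (3 + I*sqrt(5))**2 (q(B) = 6 - (sqrt(-5 + 0) + 3)**2 = 6 - (sqrt(-5) + 3)**2 = 6 - (I*sqrt(5) + 3)**2 = 6 - (3 + I*sqrt(5))**2)
K = -8400 (K = (-3 - 81)*100 = -84*100 = -8400)
q(208) - K = (2 - 6*I*sqrt(5)) - 1*(-8400) = (2 - 6*I*sqrt(5)) + 8400 = 8402 - 6*I*sqrt(5)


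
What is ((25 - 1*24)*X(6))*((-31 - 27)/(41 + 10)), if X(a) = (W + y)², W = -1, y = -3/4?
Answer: -1421/408 ≈ -3.4828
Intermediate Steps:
y = -¾ (y = -3*¼ = -¾ ≈ -0.75000)
X(a) = 49/16 (X(a) = (-1 - ¾)² = (-7/4)² = 49/16)
((25 - 1*24)*X(6))*((-31 - 27)/(41 + 10)) = ((25 - 1*24)*(49/16))*((-31 - 27)/(41 + 10)) = ((25 - 24)*(49/16))*(-58/51) = (1*(49/16))*(-58*1/51) = (49/16)*(-58/51) = -1421/408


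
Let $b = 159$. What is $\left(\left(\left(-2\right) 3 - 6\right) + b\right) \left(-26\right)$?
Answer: $-3822$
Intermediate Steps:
$\left(\left(\left(-2\right) 3 - 6\right) + b\right) \left(-26\right) = \left(\left(\left(-2\right) 3 - 6\right) + 159\right) \left(-26\right) = \left(\left(-6 - 6\right) + 159\right) \left(-26\right) = \left(-12 + 159\right) \left(-26\right) = 147 \left(-26\right) = -3822$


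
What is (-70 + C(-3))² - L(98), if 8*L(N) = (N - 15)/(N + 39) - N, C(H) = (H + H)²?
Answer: 1280319/1096 ≈ 1168.2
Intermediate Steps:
C(H) = 4*H² (C(H) = (2*H)² = 4*H²)
L(N) = -N/8 + (-15 + N)/(8*(39 + N)) (L(N) = ((N - 15)/(N + 39) - N)/8 = ((-15 + N)/(39 + N) - N)/8 = (-N + (-15 + N)/(39 + N))/8 = -N/8 + (-15 + N)/(8*(39 + N)))
(-70 + C(-3))² - L(98) = (-70 + 4*(-3)²)² - (-15 - 1*98² - 38*98)/(8*(39 + 98)) = (-70 + 4*9)² - (-15 - 1*9604 - 3724)/(8*137) = (-70 + 36)² - (-15 - 9604 - 3724)/(8*137) = (-34)² - (-13343)/(8*137) = 1156 - 1*(-13343/1096) = 1156 + 13343/1096 = 1280319/1096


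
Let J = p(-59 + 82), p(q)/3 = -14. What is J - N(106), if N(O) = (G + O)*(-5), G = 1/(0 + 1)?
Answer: 493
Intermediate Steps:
p(q) = -42 (p(q) = 3*(-14) = -42)
G = 1 (G = 1/1 = 1)
J = -42
N(O) = -5 - 5*O (N(O) = (1 + O)*(-5) = -5 - 5*O)
J - N(106) = -42 - (-5 - 5*106) = -42 - (-5 - 530) = -42 - 1*(-535) = -42 + 535 = 493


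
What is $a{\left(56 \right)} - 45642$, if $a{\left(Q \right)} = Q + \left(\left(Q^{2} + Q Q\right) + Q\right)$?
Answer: $-39258$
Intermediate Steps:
$a{\left(Q \right)} = 2 Q + 2 Q^{2}$ ($a{\left(Q \right)} = Q + \left(\left(Q^{2} + Q^{2}\right) + Q\right) = Q + \left(2 Q^{2} + Q\right) = Q + \left(Q + 2 Q^{2}\right) = 2 Q + 2 Q^{2}$)
$a{\left(56 \right)} - 45642 = 2 \cdot 56 \left(1 + 56\right) - 45642 = 2 \cdot 56 \cdot 57 - 45642 = 6384 - 45642 = -39258$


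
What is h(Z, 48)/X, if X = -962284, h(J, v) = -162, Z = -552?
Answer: 81/481142 ≈ 0.00016835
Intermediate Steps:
h(Z, 48)/X = -162/(-962284) = -162*(-1/962284) = 81/481142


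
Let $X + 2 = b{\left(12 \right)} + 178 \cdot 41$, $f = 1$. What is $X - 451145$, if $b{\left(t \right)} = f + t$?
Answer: $-443836$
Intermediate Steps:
$b{\left(t \right)} = 1 + t$
$X = 7309$ ($X = -2 + \left(\left(1 + 12\right) + 178 \cdot 41\right) = -2 + \left(13 + 7298\right) = -2 + 7311 = 7309$)
$X - 451145 = 7309 - 451145 = -443836$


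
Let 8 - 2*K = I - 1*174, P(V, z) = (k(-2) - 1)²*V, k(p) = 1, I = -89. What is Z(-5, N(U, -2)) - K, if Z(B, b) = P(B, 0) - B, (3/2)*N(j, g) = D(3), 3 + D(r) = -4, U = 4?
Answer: -261/2 ≈ -130.50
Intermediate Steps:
D(r) = -7 (D(r) = -3 - 4 = -7)
N(j, g) = -14/3 (N(j, g) = (⅔)*(-7) = -14/3)
P(V, z) = 0 (P(V, z) = (1 - 1)²*V = 0²*V = 0*V = 0)
K = 271/2 (K = 4 - (-89 - 1*174)/2 = 4 - (-89 - 174)/2 = 4 - ½*(-263) = 4 + 263/2 = 271/2 ≈ 135.50)
Z(B, b) = -B (Z(B, b) = 0 - B = -B)
Z(-5, N(U, -2)) - K = -1*(-5) - 1*271/2 = 5 - 271/2 = -261/2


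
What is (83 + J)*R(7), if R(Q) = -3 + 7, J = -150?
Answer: -268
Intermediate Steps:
R(Q) = 4
(83 + J)*R(7) = (83 - 150)*4 = -67*4 = -268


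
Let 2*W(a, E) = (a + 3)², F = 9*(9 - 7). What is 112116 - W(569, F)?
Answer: -51476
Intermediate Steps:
F = 18 (F = 9*2 = 18)
W(a, E) = (3 + a)²/2 (W(a, E) = (a + 3)²/2 = (3 + a)²/2)
112116 - W(569, F) = 112116 - (3 + 569)²/2 = 112116 - 572²/2 = 112116 - 327184/2 = 112116 - 1*163592 = 112116 - 163592 = -51476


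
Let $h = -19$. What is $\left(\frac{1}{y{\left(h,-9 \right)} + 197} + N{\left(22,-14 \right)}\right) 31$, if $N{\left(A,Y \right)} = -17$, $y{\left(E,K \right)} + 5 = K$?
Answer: $- \frac{96410}{183} \approx -526.83$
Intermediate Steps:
$y{\left(E,K \right)} = -5 + K$
$\left(\frac{1}{y{\left(h,-9 \right)} + 197} + N{\left(22,-14 \right)}\right) 31 = \left(\frac{1}{\left(-5 - 9\right) + 197} - 17\right) 31 = \left(\frac{1}{-14 + 197} - 17\right) 31 = \left(\frac{1}{183} - 17\right) 31 = \left(- \frac{3110}{183}\right) 31 = - \frac{96410}{183}$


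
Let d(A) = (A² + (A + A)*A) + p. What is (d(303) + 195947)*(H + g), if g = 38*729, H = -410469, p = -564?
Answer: -180210531270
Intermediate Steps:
g = 27702
d(A) = -564 + 3*A² (d(A) = (A² + (A + A)*A) - 564 = (A² + (2*A)*A) - 564 = (A² + 2*A²) - 564 = 3*A² - 564 = -564 + 3*A²)
(d(303) + 195947)*(H + g) = ((-564 + 3*303²) + 195947)*(-410469 + 27702) = ((-564 + 3*91809) + 195947)*(-382767) = ((-564 + 275427) + 195947)*(-382767) = (274863 + 195947)*(-382767) = 470810*(-382767) = -180210531270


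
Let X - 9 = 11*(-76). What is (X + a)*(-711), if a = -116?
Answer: 670473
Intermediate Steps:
X = -827 (X = 9 + 11*(-76) = 9 - 836 = -827)
(X + a)*(-711) = (-827 - 116)*(-711) = -943*(-711) = 670473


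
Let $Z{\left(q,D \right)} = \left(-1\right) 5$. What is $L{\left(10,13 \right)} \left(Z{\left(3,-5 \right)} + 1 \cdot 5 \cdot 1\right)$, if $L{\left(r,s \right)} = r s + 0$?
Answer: $0$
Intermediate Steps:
$Z{\left(q,D \right)} = -5$
$L{\left(r,s \right)} = r s$
$L{\left(10,13 \right)} \left(Z{\left(3,-5 \right)} + 1 \cdot 5 \cdot 1\right) = 10 \cdot 13 \left(-5 + 1 \cdot 5 \cdot 1\right) = 130 \left(-5 + 5 \cdot 1\right) = 130 \left(-5 + 5\right) = 130 \cdot 0 = 0$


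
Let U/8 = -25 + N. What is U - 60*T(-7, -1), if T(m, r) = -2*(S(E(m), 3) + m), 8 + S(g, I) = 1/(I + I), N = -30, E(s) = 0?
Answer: -2220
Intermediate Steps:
S(g, I) = -8 + 1/(2*I) (S(g, I) = -8 + 1/(I + I) = -8 + 1/(2*I))
T(m, r) = 47/3 - 2*m (T(m, r) = -2*((-8 + (½)/3) + m) = -2*((-8 + (½)*(⅓)) + m) = -2*((-8 + ⅙) + m) = -2*(-47/6 + m) = 47/3 - 2*m)
U = -440 (U = 8*(-25 - 30) = 8*(-55) = -440)
U - 60*T(-7, -1) = -440 - 60*(47/3 - 2*(-7)) = -440 - 60*(47/3 + 14) = -440 - 60*89/3 = -440 - 1780 = -2220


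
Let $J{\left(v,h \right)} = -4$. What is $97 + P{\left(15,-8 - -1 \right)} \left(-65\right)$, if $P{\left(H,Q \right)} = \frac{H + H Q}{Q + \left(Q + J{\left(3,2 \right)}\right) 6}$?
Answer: $\frac{1231}{73} \approx 16.863$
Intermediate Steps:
$P{\left(H,Q \right)} = \frac{H + H Q}{-24 + 7 Q}$ ($P{\left(H,Q \right)} = \frac{H + H Q}{Q + \left(Q - 4\right) 6} = \frac{H + H Q}{Q + \left(-4 + Q\right) 6} = \frac{H + H Q}{Q + \left(-24 + 6 Q\right)} = \frac{H + H Q}{-24 + 7 Q}$)
$97 + P{\left(15,-8 - -1 \right)} \left(-65\right) = 97 + \frac{15 \left(1 - 7\right)}{-24 + 7 \left(-8 - -1\right)} \left(-65\right) = 97 + \frac{15 \left(1 + \left(-8 + 1\right)\right)}{-24 + 7 \left(-8 + 1\right)} \left(-65\right) = 97 + \frac{15 \left(1 - 7\right)}{-24 + 7 \left(-7\right)} \left(-65\right) = 97 + 15 \frac{1}{-24 - 49} \left(-6\right) \left(-65\right) = 97 + 15 \frac{1}{-73} \left(-6\right) \left(-65\right) = 97 + 15 \left(- \frac{1}{73}\right) \left(-6\right) \left(-65\right) = 97 + \frac{90}{73} \left(-65\right) = 97 - \frac{5850}{73} = \frac{1231}{73}$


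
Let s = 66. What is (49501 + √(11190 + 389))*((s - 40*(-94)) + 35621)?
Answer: 1952665947 + 39447*√11579 ≈ 1.9569e+9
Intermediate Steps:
(49501 + √(11190 + 389))*((s - 40*(-94)) + 35621) = (49501 + √(11190 + 389))*((66 - 40*(-94)) + 35621) = (49501 + √11579)*((66 + 3760) + 35621) = (49501 + √11579)*(3826 + 35621) = (49501 + √11579)*39447 = 1952665947 + 39447*√11579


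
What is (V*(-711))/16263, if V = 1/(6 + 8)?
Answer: -79/25298 ≈ -0.0031228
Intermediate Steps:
V = 1/14 ≈ 0.071429
(V*(-711))/16263 = ((1/14)*(-711))/16263 = -711/14*1/16263 = -79/25298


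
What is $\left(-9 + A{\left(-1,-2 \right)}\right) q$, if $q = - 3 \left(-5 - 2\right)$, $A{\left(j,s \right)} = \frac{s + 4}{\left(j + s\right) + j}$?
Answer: $- \frac{399}{2} \approx -199.5$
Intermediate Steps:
$A{\left(j,s \right)} = \frac{4 + s}{s + 2 j}$
$q = 21$ ($q = \left(-3\right) \left(-7\right) = 21$)
$\left(-9 + A{\left(-1,-2 \right)}\right) q = \left(-9 + \frac{4 - 2}{-2 + 2 \left(-1\right)}\right) 21 = \left(-9 + \frac{1}{-2 - 2} \cdot 2\right) 21 = \left(-9 + \frac{1}{-4} \cdot 2\right) 21 = \left(-9 - \frac{1}{2}\right) 21 = \left(- \frac{19}{2}\right) 21 = - \frac{399}{2}$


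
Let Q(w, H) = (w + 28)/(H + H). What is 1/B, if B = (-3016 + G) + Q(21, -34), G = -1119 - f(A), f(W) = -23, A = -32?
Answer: -68/279665 ≈ -0.00024315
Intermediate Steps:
Q(w, H) = (28 + w)/(2*H) (Q(w, H) = (28 + w)/((2*H)) = (28 + w)*(1/(2*H)) = (28 + w)/(2*H))
G = -1096 (G = -1119 - 1*(-23) = -1119 + 23 = -1096)
B = -279665/68 (B = (-3016 - 1096) + (½)*(28 + 21)/(-34) = -4112 + (½)*(-1/34)*49 = -4112 - 49/68 = -279665/68 ≈ -4112.7)
1/B = 1/(-279665/68) = -68/279665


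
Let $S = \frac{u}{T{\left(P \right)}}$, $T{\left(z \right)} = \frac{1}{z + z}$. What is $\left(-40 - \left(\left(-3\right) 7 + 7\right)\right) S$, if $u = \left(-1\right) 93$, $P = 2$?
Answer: $9672$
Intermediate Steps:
$u = -93$
$T{\left(z \right)} = \frac{1}{2 z}$
$S = -372$ ($S = - \frac{93}{\frac{1}{2} \cdot \frac{1}{2}} = - 93 \frac{1}{\frac{1}{4}} = \left(-93\right) 4 = -372$)
$\left(-40 - \left(\left(-3\right) 7 + 7\right)\right) S = \left(-40 - \left(\left(-3\right) 7 + 7\right)\right) \left(-372\right) = \left(-40 - \left(-21 + 7\right)\right) \left(-372\right) = \left(-40 - -14\right) \left(-372\right) = \left(-40 + 14\right) \left(-372\right) = \left(-26\right) \left(-372\right) = 9672$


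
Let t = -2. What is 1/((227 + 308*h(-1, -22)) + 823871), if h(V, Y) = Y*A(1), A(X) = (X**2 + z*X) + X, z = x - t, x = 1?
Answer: 1/790218 ≈ 1.2655e-6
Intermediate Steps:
z = 3 (z = 1 - 1*(-2) = 1 + 2 = 3)
A(X) = X**2 + 4*X (A(X) = (X**2 + 3*X) + X = X**2 + 4*X)
h(V, Y) = 5*Y (h(V, Y) = Y*(1*(4 + 1)) = Y*(1*5) = Y*5 = 5*Y)
1/((227 + 308*h(-1, -22)) + 823871) = 1/((227 + 308*(5*(-22))) + 823871) = 1/((227 + 308*(-110)) + 823871) = 1/((227 - 33880) + 823871) = 1/(-33653 + 823871) = 1/790218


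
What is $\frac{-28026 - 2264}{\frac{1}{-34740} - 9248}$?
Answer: $\frac{1052274600}{321275521} \approx 3.2753$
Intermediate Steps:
$\frac{-28026 - 2264}{\frac{1}{-34740} - 9248} = - \frac{30290}{- \frac{1}{34740} - 9248} = - \frac{30290}{- \frac{321275521}{34740}} = \left(-30290\right) \left(- \frac{34740}{321275521}\right) = \frac{1052274600}{321275521}$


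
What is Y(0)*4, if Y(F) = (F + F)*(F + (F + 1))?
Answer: 0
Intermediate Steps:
Y(F) = 2*F*(1 + 2*F) (Y(F) = (2*F)*(F + (1 + F)) = (2*F)*(1 + 2*F) = 2*F*(1 + 2*F))
Y(0)*4 = (2*0*(1 + 2*0))*4 = (2*0*(1 + 0))*4 = (2*0*1)*4 = 0*4 = 0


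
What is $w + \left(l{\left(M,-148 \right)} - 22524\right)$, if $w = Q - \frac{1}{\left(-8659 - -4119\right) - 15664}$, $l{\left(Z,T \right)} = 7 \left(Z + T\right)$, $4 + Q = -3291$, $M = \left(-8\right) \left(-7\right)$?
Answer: $- \frac{534658451}{20204} \approx -26463.0$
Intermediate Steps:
$M = 56$
$Q = -3295$ ($Q = -4 - 3291 = -3295$)
$l{\left(Z,T \right)} = 7 T + 7 Z$ ($l{\left(Z,T \right)} = 7 \left(T + Z\right) = 7 T + 7 Z$)
$w = - \frac{66572179}{20204}$ ($w = -3295 - \frac{1}{\left(-8659 - -4119\right) - 15664} = -3295 - \frac{1}{\left(-8659 + 4119\right) - 15664} = -3295 - \frac{1}{-4540 - 15664} = -3295 - \frac{1}{-20204} = -3295 - - \frac{1}{20204} = -3295 + \frac{1}{20204} = - \frac{66572179}{20204} \approx -3295.0$)
$w + \left(l{\left(M,-148 \right)} - 22524\right) = - \frac{66572179}{20204} + \left(\left(7 \left(-148\right) + 7 \cdot 56\right) - 22524\right) = - \frac{66572179}{20204} + \left(\left(-1036 + 392\right) - 22524\right) = - \frac{66572179}{20204} - 23168 = - \frac{534658451}{20204}$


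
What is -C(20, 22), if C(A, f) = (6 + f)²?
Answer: -784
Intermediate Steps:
-C(20, 22) = -(6 + 22)² = -1*28² = -1*784 = -784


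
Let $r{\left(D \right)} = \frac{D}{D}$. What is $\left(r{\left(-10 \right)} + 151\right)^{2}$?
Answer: $23104$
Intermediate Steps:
$r{\left(D \right)} = 1$
$\left(r{\left(-10 \right)} + 151\right)^{2} = \left(1 + 151\right)^{2} = 152^{2} = 23104$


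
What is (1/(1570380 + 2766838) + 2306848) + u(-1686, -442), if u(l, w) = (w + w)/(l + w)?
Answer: 2661410989180679/1153699988 ≈ 2.3068e+6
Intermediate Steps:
u(l, w) = 2*w/(l + w) (u(l, w) = (2*w)/(l + w) = 2*w/(l + w))
(1/(1570380 + 2766838) + 2306848) + u(-1686, -442) = (1/(1570380 + 2766838) + 2306848) + 2*(-442)/(-1686 - 442) = (1/4337218 + 2306848) + 2*(-442)/(-2128) = (1/4337218 + 2306848) + 2*(-442)*(-1/2128) = 10005302668865/4337218 + 221/532 = 2661410989180679/1153699988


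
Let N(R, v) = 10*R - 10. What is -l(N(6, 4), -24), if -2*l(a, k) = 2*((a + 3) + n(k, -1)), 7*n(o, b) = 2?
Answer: 373/7 ≈ 53.286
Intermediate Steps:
n(o, b) = 2/7 (n(o, b) = (⅐)*2 = 2/7)
N(R, v) = -10 + 10*R
l(a, k) = -23/7 - a (l(a, k) = -((a + 3) + 2/7) = -((3 + a) + 2/7) = -(23/7 + a) = -(46/7 + 2*a)/2 = -23/7 - a)
-l(N(6, 4), -24) = -(-23/7 - (-10 + 10*6)) = -(-23/7 - (-10 + 60)) = -(-23/7 - 1*50) = -(-23/7 - 50) = -1*(-373/7) = 373/7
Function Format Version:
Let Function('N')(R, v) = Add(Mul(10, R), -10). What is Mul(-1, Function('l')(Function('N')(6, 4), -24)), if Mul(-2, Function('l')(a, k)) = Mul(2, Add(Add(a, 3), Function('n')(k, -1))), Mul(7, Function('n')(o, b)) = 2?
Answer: Rational(373, 7) ≈ 53.286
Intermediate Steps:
Function('n')(o, b) = Rational(2, 7) (Function('n')(o, b) = Mul(Rational(1, 7), 2) = Rational(2, 7))
Function('N')(R, v) = Add(-10, Mul(10, R))
Function('l')(a, k) = Add(Rational(-23, 7), Mul(-1, a)) (Function('l')(a, k) = Mul(Rational(-1, 2), Mul(2, Add(Add(a, 3), Rational(2, 7)))) = Mul(Rational(-1, 2), Mul(2, Add(Add(3, a), Rational(2, 7)))) = Mul(Rational(-1, 2), Mul(2, Add(Rational(23, 7), a))) = Mul(Rational(-1, 2), Add(Rational(46, 7), Mul(2, a))) = Add(Rational(-23, 7), Mul(-1, a)))
Mul(-1, Function('l')(Function('N')(6, 4), -24)) = Mul(-1, Add(Rational(-23, 7), Mul(-1, Add(-10, Mul(10, 6))))) = Mul(-1, Add(Rational(-23, 7), Mul(-1, Add(-10, 60)))) = Mul(-1, Add(Rational(-23, 7), Mul(-1, 50))) = Mul(-1, Add(Rational(-23, 7), -50)) = Mul(-1, Rational(-373, 7)) = Rational(373, 7)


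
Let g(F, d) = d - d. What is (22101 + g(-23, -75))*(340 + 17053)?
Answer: 384402693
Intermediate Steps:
g(F, d) = 0
(22101 + g(-23, -75))*(340 + 17053) = (22101 + 0)*(340 + 17053) = 22101*17393 = 384402693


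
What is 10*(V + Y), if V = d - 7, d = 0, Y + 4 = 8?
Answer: -30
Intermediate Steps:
Y = 4 (Y = -4 + 8 = 4)
V = -7 (V = 0 - 7 = -7)
10*(V + Y) = 10*(-7 + 4) = 10*(-3) = -30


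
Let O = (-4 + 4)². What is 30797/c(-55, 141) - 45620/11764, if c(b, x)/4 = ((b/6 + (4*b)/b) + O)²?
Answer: 804205588/2826301 ≈ 284.54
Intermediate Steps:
O = 0 (O = 0² = 0)
c(b, x) = 4*(4 + b/6)² (c(b, x) = 4*((b/6 + (4*b)/b) + 0)² = 4*((b*(⅙) + 4) + 0)² = 4*((b/6 + 4) + 0)² = 4*((4 + b/6) + 0)² = 4*(4 + b/6)²)
30797/c(-55, 141) - 45620/11764 = 30797/(((24 - 55)²/9)) - 45620/11764 = 30797/(((⅑)*(-31)²)) - 45620*1/11764 = 30797/(((⅑)*961)) - 11405/2941 = 30797/(961/9) - 11405/2941 = 30797*(9/961) - 11405/2941 = 277173/961 - 11405/2941 = 804205588/2826301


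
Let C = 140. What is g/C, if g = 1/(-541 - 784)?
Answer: -1/185500 ≈ -5.3908e-6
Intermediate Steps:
g = -1/1325 (g = 1/(-1325) = -1/1325 ≈ -0.00075472)
g/C = -1/1325/140 = -1/1325*1/140 = -1/185500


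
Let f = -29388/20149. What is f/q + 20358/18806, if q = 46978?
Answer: 4817377537437/4450250532983 ≈ 1.0825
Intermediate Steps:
f = -29388/20149 (f = -29388*1/20149 = -29388/20149 ≈ -1.4585)
f/q + 20358/18806 = -29388/20149/46978 + 20358/18806 = -29388/20149*1/46978 + 20358*(1/18806) = -14694/473279861 + 10179/9403 = 4817377537437/4450250532983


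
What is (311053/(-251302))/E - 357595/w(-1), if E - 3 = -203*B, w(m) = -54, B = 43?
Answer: 392078118102901/59207253804 ≈ 6622.1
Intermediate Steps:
E = -8726 (E = 3 - 203*43 = 3 - 8729 = -8726)
(311053/(-251302))/E - 357595/w(-1) = (311053/(-251302))/(-8726) - 357595/(-54) = (311053*(-1/251302))*(-1/8726) - 357595*(-1/54) = -311053/251302*(-1/8726) + 357595/54 = 311053/2192861252 + 357595/54 = 392078118102901/59207253804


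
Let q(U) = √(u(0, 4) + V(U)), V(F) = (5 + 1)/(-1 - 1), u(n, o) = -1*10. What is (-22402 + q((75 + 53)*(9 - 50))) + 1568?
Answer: -20834 + I*√13 ≈ -20834.0 + 3.6056*I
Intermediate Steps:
u(n, o) = -10
V(F) = -3 (V(F) = 6/(-2) = 6*(-½) = -3)
q(U) = I*√13 (q(U) = √(-10 - 3) = √(-13) = I*√13)
(-22402 + q((75 + 53)*(9 - 50))) + 1568 = (-22402 + I*√13) + 1568 = -20834 + I*√13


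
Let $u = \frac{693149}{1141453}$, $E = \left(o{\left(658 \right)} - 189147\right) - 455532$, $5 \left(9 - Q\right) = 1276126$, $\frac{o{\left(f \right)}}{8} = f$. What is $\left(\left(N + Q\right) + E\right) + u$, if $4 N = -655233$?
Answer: $- \frac{24163163847437}{22829060} \approx -1.0584 \cdot 10^{6}$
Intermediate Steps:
$o{\left(f \right)} = 8 f$
$Q = - \frac{1276081}{5}$ ($Q = 9 - \frac{1276126}{5} = - \frac{1276081}{5} \approx -2.5522 \cdot 10^{5}$)
$E = -639415$ ($E = \left(8 \cdot 658 - 189147\right) - 455532 = \left(5264 - 189147\right) - 455532 = -183883 - 455532 = -639415$)
$N = - \frac{655233}{4}$ ($N = \frac{1}{4} \left(-655233\right) = - \frac{655233}{4} \approx -1.6381 \cdot 10^{5}$)
$u = \frac{693149}{1141453}$ ($u = 693149 \cdot \frac{1}{1141453} = \frac{693149}{1141453} \approx 0.60725$)
$\left(\left(N + Q\right) + E\right) + u = \left(\left(- \frac{655233}{4} - \frac{1276081}{5}\right) - 639415\right) + \frac{693149}{1141453} = \left(- \frac{8380489}{20} - 639415\right) + \frac{693149}{1141453} = - \frac{21168789}{20} + \frac{693149}{1141453} = - \frac{24163163847437}{22829060}$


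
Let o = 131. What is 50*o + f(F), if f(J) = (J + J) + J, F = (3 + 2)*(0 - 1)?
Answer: 6535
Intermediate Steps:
F = -5 (F = 5*(-1) = -5)
f(J) = 3*J (f(J) = 2*J + J = 3*J)
50*o + f(F) = 50*131 + 3*(-5) = 6550 - 15 = 6535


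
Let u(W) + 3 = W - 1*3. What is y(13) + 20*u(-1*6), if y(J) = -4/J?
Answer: -3124/13 ≈ -240.31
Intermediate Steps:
u(W) = -6 + W (u(W) = -3 + (W - 1*3) = -3 + (W - 3) = -3 + (-3 + W) = -6 + W)
y(13) + 20*u(-1*6) = -4/13 + 20*(-6 - 1*6) = -4*1/13 + 20*(-6 - 6) = -4/13 + 20*(-12) = -4/13 - 240 = -3124/13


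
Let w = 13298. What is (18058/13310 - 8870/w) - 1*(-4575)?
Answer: 202470128521/44249095 ≈ 4575.7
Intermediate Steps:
(18058/13310 - 8870/w) - 1*(-4575) = (18058/13310 - 8870/13298) - 1*(-4575) = (18058*(1/13310) - 8870*1/13298) + 4575 = (9029/6655 - 4435/6649) + 4575 = 30518896/44249095 + 4575 = 202470128521/44249095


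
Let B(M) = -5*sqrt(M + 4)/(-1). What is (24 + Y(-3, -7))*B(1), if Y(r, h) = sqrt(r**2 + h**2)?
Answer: 5*sqrt(5)*(24 + sqrt(58)) ≈ 353.48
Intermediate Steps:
Y(r, h) = sqrt(h**2 + r**2)
B(M) = 5*sqrt(4 + M) (B(M) = -5*sqrt(4 + M)*(-1) = -(-5)*sqrt(4 + M) = 5*sqrt(4 + M))
(24 + Y(-3, -7))*B(1) = (24 + sqrt((-7)**2 + (-3)**2))*(5*sqrt(4 + 1)) = (24 + sqrt(49 + 9))*(5*sqrt(5)) = (24 + sqrt(58))*(5*sqrt(5)) = 5*sqrt(5)*(24 + sqrt(58))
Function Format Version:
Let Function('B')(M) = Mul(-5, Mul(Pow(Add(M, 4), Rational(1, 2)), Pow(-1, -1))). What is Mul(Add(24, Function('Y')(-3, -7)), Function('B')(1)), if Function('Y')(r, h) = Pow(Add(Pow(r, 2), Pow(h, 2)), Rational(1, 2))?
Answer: Mul(5, Pow(5, Rational(1, 2)), Add(24, Pow(58, Rational(1, 2)))) ≈ 353.48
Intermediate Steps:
Function('Y')(r, h) = Pow(Add(Pow(h, 2), Pow(r, 2)), Rational(1, 2))
Function('B')(M) = Mul(5, Pow(Add(4, M), Rational(1, 2))) (Function('B')(M) = Mul(-5, Mul(Pow(Add(4, M), Rational(1, 2)), -1)) = Mul(-5, Mul(-1, Pow(Add(4, M), Rational(1, 2)))) = Mul(5, Pow(Add(4, M), Rational(1, 2))))
Mul(Add(24, Function('Y')(-3, -7)), Function('B')(1)) = Mul(Add(24, Pow(Add(Pow(-7, 2), Pow(-3, 2)), Rational(1, 2))), Mul(5, Pow(Add(4, 1), Rational(1, 2)))) = Mul(Add(24, Pow(Add(49, 9), Rational(1, 2))), Mul(5, Pow(5, Rational(1, 2)))) = Mul(Add(24, Pow(58, Rational(1, 2))), Mul(5, Pow(5, Rational(1, 2)))) = Mul(5, Pow(5, Rational(1, 2)), Add(24, Pow(58, Rational(1, 2))))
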